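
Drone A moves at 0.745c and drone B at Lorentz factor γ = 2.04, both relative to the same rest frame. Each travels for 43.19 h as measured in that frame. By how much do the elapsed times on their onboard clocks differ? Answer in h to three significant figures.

|τ_A − τ_B| = 7.64 h

A: γ = 1/√(1 − 0.745²) = 1/√0.4450 = 1.499; τ_A = 43.19/1.499 = 28.81 h.
B: γ = 2.04; τ_B = 43.19/2.040 = 21.17 h.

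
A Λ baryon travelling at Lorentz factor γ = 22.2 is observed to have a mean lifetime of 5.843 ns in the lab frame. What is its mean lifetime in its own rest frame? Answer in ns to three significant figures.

τ₀ = 0.263 ns

γ = 22.2
The lab-frame lifetime is the dilated interval; the proper lifetime is τ₀ = Δt/γ = 5.843/22.20 ns.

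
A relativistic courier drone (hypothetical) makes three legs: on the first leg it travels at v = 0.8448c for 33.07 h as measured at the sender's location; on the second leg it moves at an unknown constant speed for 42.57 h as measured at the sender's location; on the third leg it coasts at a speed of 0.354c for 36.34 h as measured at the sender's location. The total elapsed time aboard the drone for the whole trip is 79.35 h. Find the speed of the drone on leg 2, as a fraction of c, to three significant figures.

Leg 1: γ = 1/√(1 − 0.8448²) = 1/√0.2863 = 1.869; τ_1 = 33.07/1.869 = 17.70 h.
Leg 2: speed unknown; τ_2 = 42.57/γ_2.
Leg 3: γ = 1/√(1 − 0.354²) = 1/√0.8747 = 1.069; τ_3 = 36.34/1.069 = 33.99 h.
Total proper time: 17.70 + τ_2 + 33.99 = 79.35, so τ_2 = 79.35 − 51.68 = 27.67 h.
γ_2 = 42.57/27.67 = 1.539; β = √(1 − 1/γ²) = √0.5776.

β = 0.760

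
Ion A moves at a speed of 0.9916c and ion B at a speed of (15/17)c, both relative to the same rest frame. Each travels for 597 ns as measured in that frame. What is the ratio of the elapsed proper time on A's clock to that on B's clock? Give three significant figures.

A: γ = 1/√(1 − 0.9916²) = 1/√0.01673 = 7.731. B: γ = 1/√(1 − (15/17)²) = 17/8 = 2.125.
τ_A/τ_B = γ_B/γ_A = 2.125/7.731 = 0.2749, so τ_A/τ_B = 0.2749.

τ_A/τ_B = 0.275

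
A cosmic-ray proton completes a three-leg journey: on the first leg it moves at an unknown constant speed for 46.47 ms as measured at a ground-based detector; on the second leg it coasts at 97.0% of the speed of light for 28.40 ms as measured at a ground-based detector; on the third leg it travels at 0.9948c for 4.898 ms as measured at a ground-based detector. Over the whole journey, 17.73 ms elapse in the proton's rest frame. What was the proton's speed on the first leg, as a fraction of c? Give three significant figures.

Leg 1: speed unknown; τ_1 = 46.47/γ_1.
Leg 2: β = 0.970; γ = 1/√(1 − 0.970²) = 1/√0.05910 = 4.113; τ_2 = 28.40/4.113 = 6.904 ms.
Leg 3: γ = 1/√(1 − 0.9948²) = 1/√0.01037 = 9.819; τ_3 = 4.898/9.819 = 0.4989 ms.
Total proper time: τ_1 + 6.904 + 0.4989 = 17.73, so τ_1 = 17.73 − 7.403 = 10.33 ms.
γ_1 = 46.47/10.33 = 4.500; β = √(1 − 1/γ²) = √0.9506.

β = 0.975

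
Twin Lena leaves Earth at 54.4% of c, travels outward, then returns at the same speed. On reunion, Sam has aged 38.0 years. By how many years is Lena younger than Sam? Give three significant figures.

Δt − τ = 6.11 years

β = 0.544; γ = 1/√(1 − 0.544²) = 1/√0.7041 = 1.192
Lena's elapsed proper time: τ = 38.0/1.192 = 31.89 years.
Age gap = Δt − τ = 38.0 − 31.89 years.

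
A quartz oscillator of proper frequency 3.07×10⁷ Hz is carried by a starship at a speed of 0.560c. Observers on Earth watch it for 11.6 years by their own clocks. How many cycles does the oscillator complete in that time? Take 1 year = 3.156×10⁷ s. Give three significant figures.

N = 9.31×10¹⁵

γ = 1/√(1 − 0.560²) = 1/√0.6864 = 1.207
During 11.6 years of lab time, the oscillator's proper time advances by τ = Δt/γ = 11.6/1.207 = 9.611 years = 3.033×10⁸ s.
N = f × τ = 3.07×10⁷ × 3.033×10⁸ = 9.312×10¹⁵.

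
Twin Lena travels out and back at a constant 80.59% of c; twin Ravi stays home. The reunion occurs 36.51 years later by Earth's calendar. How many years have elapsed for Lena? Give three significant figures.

τ = 21.6 years

β = 0.8059; γ = 1/√(1 − 0.8059²) = 1/√0.3505 = 1.689
Lena's clock measures proper time along the trip: τ = Δt/γ = 36.51/1.689 years.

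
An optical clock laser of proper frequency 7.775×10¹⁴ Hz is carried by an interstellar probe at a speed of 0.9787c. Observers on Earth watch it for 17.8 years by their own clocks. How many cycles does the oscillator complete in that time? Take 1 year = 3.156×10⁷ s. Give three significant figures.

N = 8.97×10²²

γ = 1/√(1 − 0.9787²) = 1/√0.04215 = 4.871
During 17.8 years of lab time, the oscillator's proper time advances by τ = Δt/γ = 17.8/4.871 = 3.654 years = 1.153×10⁸ s.
N = f × τ = 7.775×10¹⁴ × 1.153×10⁸ = 8.967×10²².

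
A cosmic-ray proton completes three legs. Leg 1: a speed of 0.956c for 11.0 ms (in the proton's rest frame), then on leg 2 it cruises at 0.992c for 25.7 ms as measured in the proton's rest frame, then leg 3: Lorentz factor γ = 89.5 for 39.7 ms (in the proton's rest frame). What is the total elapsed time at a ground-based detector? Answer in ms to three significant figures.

Δt = 3790 ms

Leg 1: γ = 1/√(1 − 0.956²) = 1/√0.08606 = 3.409; Δt_1 = 3.409 × 11.0 = 37.50 ms.
Leg 2: γ = 1/√(1 − 0.992²) = 1/√0.01594 = 7.922; Δt_2 = 7.922 × 25.7 = 203.6 ms.
Leg 3: γ = 89.5; Δt_3 = 89.50 × 39.7 = 3553 ms.
Total: 37.50 + 203.6 + 3553 ms.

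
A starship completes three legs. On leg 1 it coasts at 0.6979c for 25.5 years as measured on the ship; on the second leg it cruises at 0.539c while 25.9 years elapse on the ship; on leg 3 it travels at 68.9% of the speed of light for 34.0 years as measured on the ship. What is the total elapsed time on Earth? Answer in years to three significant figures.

Δt = 113 years

Leg 1: γ = 1/√(1 − 0.6979²) = 1/√0.5129 = 1.396; Δt_1 = 1.396 × 25.5 = 35.60 years.
Leg 2: γ = 1/√(1 − 0.539²) = 1/√0.7095 = 1.187; Δt_2 = 1.187 × 25.9 = 30.75 years.
Leg 3: β = 0.689; γ = 1/√(1 − 0.689²) = 1/√0.5253 = 1.380; Δt_3 = 1.380 × 34.0 = 46.91 years.
Total: 35.60 + 30.75 + 46.91 years.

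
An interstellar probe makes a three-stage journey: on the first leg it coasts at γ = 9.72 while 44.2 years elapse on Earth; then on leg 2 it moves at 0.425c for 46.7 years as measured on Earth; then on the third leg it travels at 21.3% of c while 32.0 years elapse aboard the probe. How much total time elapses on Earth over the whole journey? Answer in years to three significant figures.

Leg 1: 44.2 years is already measured on Earth.
Leg 2: 46.7 years is already measured on Earth.
Leg 3: β = 0.213; γ = 1/√(1 − 0.213²) = 1/√0.9546 = 1.023; Δt_3 = 1.023 × 32.0 = 32.75 years.
Total: 44.20 + 46.70 + 32.75 years.

Δt = 124 years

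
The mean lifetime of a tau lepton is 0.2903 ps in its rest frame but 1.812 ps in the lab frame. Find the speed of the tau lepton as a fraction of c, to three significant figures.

v = 0.987c

γ = Δt/τ₀ = 1.812/0.2903 = 6.242
β = √(1 − 1/γ²) = √(1 − 0.02567) = √0.9743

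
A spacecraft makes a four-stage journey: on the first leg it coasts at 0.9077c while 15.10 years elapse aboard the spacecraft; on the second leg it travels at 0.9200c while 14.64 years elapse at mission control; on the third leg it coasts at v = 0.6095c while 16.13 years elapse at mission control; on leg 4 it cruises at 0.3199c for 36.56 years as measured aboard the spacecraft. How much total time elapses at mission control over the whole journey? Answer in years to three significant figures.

Leg 1: γ = 1/√(1 − 0.9077²) = 1/√0.1761 = 2.383; Δt_1 = 2.383 × 15.10 = 35.98 years.
Leg 2: 14.64 years is already measured at mission control.
Leg 3: 16.13 years is already measured at mission control.
Leg 4: γ = 1/√(1 − 0.3199²) = 1/√0.8977 = 1.055; Δt_4 = 1.055 × 36.56 = 38.59 years.
Total: 35.98 + 14.64 + 16.13 + 38.59 years.

Δt = 105 years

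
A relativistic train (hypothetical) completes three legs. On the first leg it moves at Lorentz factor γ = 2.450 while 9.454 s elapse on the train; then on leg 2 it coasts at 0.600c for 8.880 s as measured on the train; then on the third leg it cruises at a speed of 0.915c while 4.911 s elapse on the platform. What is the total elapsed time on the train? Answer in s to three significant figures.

Leg 1: 9.454 s is already measured on the train.
Leg 2: 8.880 s is already measured on the train.
Leg 3: γ = 1/√(1 − 0.915²) = 1/√0.1628 = 2.479; τ_3 = 4.911/2.479 = 1.981 s.
Total: 9.454 + 8.880 + 1.981 s.

τ = 20.3 s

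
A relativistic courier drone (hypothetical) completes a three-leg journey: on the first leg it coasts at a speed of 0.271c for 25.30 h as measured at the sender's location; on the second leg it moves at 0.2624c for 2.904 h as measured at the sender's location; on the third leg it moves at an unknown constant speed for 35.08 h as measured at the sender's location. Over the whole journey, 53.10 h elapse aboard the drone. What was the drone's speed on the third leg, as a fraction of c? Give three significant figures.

Leg 1: γ = 1/√(1 − 0.271²) = 1/√0.9266 = 1.039; τ_1 = 25.30/1.039 = 24.35 h.
Leg 2: γ = 1/√(1 − 0.2624²) = 1/√0.9311 = 1.036; τ_2 = 2.904/1.036 = 2.802 h.
Leg 3: speed unknown; τ_3 = 35.08/γ_3.
Total proper time: 24.35 + 2.802 + τ_3 = 53.10, so τ_3 = 53.10 − 27.16 = 25.94 h.
γ_3 = 35.08/25.94 = 1.352; β = √(1 − 1/γ²) = √0.4530.

β = 0.673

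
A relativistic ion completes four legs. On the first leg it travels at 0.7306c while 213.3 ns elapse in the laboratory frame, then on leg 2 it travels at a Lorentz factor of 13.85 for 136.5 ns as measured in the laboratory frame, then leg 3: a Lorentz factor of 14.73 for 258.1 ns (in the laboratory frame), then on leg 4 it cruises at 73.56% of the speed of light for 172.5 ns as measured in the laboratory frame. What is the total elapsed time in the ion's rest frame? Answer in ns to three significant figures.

τ = 290 ns

Leg 1: γ = 1/√(1 − 0.7306²) = 1/√0.4662 = 1.465; τ_1 = 213.3/1.465 = 145.6 ns.
Leg 2: γ = 13.85; τ_2 = 136.5/13.85 = 9.856 ns.
Leg 3: γ = 14.73; τ_3 = 258.1/14.73 = 17.52 ns.
Leg 4: β = 0.7356; γ = 1/√(1 − 0.7356²) = 1/√0.4589 = 1.476; τ_4 = 172.5/1.476 = 116.9 ns.
Total: 145.6 + 9.856 + 17.52 + 116.9 ns.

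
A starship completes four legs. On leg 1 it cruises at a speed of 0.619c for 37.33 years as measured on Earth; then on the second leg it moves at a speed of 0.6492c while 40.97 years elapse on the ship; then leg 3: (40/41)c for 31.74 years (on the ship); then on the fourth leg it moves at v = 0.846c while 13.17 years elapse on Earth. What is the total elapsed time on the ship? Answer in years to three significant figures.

τ = 109 years

Leg 1: γ = 1/√(1 − 0.619²) = 1/√0.6168 = 1.273; τ_1 = 37.33/1.273 = 29.32 years.
Leg 2: 40.97 years is already measured on the ship.
Leg 3: 31.74 years is already measured on the ship.
Leg 4: γ = 1/√(1 − 0.846²) = 1/√0.2843 = 1.876; τ_4 = 13.17/1.876 = 7.022 years.
Total: 29.32 + 40.97 + 31.74 + 7.022 years.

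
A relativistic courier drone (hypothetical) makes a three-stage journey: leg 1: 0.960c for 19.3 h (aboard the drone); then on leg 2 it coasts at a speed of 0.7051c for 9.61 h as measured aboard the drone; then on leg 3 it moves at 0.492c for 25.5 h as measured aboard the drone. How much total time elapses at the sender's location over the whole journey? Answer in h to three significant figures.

Δt = 112 h

Leg 1: γ = 1/√(1 − 0.960²) = 25/7 ≈ 3.571; Δt_1 = 3.571 × 19.3 = 68.93 h.
Leg 2: γ = 1/√(1 − 0.7051²) = 1/√0.5028 = 1.410; Δt_2 = 1.410 × 9.61 = 13.55 h.
Leg 3: γ = 1/√(1 − 0.492²) = 1/√0.7579 = 1.149; Δt_3 = 1.149 × 25.5 = 29.29 h.
Total: 68.93 + 13.55 + 29.29 h.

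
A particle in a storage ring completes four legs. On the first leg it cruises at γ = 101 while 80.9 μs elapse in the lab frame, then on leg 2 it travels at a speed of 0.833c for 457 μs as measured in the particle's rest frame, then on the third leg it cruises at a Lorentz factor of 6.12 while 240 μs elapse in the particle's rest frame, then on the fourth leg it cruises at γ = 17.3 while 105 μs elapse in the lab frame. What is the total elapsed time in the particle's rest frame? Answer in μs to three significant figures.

τ = 704 μs

Leg 1: γ = 101; τ_1 = 80.9/101.0 = 0.8010 μs.
Leg 2: 457 μs is already measured in the particle's rest frame.
Leg 3: 240 μs is already measured in the particle's rest frame.
Leg 4: γ = 17.3; τ_4 = 105/17.30 = 6.069 μs.
Total: 0.8010 + 457.0 + 240.0 + 6.069 μs.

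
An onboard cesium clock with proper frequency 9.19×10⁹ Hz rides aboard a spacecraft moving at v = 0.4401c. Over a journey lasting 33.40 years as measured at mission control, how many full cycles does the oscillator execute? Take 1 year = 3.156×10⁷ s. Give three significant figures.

N = 8.70×10¹⁸

γ = 1/√(1 − 0.4401²) = 1/√0.8063 = 1.114
The oscillator's own cycle count is N = f × τ where τ is the proper time aboard the spacecraft. τ = Δt/γ = 33.40/1.114 = 29.99 years = 9.465×10⁸ s.
N = 9.19×10⁹ × 9.465×10⁸ = 8.699×10¹⁸.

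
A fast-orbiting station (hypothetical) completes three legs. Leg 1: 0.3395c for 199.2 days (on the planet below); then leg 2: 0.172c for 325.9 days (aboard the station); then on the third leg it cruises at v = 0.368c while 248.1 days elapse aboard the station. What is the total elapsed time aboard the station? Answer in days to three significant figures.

τ = 761 days

Leg 1: γ = 1/√(1 − 0.3395²) = 1/√0.8847 = 1.063; τ_1 = 199.2/1.063 = 187.4 days.
Leg 2: 325.9 days is already measured aboard the station.
Leg 3: 248.1 days is already measured aboard the station.
Total: 187.4 + 325.9 + 248.1 days.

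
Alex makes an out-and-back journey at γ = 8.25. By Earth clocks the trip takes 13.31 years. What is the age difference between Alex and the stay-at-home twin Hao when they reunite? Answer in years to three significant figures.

γ = 8.25
Alex's elapsed proper time: τ = 13.31/8.250 = 1.613 years.
Age gap = Δt − τ = 13.31 − 1.613 years.

Δt − τ = 11.7 years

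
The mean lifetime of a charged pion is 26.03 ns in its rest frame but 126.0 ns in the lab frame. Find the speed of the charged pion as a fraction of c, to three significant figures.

γ = Δt/τ₀ = 126.0/26.03 = 4.841
β = √(1 − 1/γ²) = √(1 − 0.04268) = √0.9573

v = 0.978c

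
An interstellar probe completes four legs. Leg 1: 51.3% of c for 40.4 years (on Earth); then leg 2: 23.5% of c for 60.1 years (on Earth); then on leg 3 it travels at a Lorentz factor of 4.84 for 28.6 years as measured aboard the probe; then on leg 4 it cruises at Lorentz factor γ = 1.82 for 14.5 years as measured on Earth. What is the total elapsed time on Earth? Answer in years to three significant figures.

Leg 1: 40.4 years is already measured on Earth.
Leg 2: 60.1 years is already measured on Earth.
Leg 3: γ = 4.84; Δt_3 = 4.840 × 28.6 = 138.4 years.
Leg 4: 14.5 years is already measured on Earth.
Total: 40.40 + 60.10 + 138.4 + 14.50 years.

Δt = 253 years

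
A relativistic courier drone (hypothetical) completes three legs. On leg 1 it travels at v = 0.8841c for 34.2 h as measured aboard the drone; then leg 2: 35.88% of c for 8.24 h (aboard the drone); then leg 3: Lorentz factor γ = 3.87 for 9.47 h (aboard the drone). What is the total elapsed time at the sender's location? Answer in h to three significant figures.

Δt = 119 h

Leg 1: γ = 1/√(1 − 0.8841²) = 1/√0.2184 = 2.140; Δt_1 = 2.140 × 34.2 = 73.19 h.
Leg 2: β = 0.3588; γ = 1/√(1 − 0.3588²) = 1/√0.8713 = 1.071; Δt_2 = 1.071 × 8.24 = 8.828 h.
Leg 3: γ = 3.87; Δt_3 = 3.870 × 9.47 = 36.65 h.
Total: 73.19 + 8.828 + 36.65 h.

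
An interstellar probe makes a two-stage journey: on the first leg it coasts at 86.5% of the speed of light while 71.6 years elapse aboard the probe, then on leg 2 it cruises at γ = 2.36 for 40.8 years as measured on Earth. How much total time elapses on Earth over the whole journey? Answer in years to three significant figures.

Δt = 183 years

Leg 1: β = 0.865; γ = 1/√(1 − 0.865²) = 1/√0.2518 = 1.993; Δt_1 = 1.993 × 71.6 = 142.7 years.
Leg 2: 40.8 years is already measured on Earth.
Total: 142.7 + 40.80 years.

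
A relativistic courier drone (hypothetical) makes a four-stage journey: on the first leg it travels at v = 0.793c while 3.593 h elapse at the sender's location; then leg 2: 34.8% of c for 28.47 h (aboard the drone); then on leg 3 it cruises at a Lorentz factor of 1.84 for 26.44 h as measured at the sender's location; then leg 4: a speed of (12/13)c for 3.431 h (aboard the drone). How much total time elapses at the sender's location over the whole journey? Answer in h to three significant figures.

Δt = 69.3 h

Leg 1: 3.593 h is already measured at the sender's location.
Leg 2: β = 0.348; γ = 1/√(1 − 0.348²) = 1/√0.8789 = 1.067; Δt_2 = 1.067 × 28.47 = 30.37 h.
Leg 3: 26.44 h is already measured at the sender's location.
Leg 4: γ = 1/√(1 − (12/13)²) = 13/5 = 2.600; Δt_4 = 2.600 × 3.431 = 8.921 h.
Total: 3.593 + 30.37 + 26.44 + 8.921 h.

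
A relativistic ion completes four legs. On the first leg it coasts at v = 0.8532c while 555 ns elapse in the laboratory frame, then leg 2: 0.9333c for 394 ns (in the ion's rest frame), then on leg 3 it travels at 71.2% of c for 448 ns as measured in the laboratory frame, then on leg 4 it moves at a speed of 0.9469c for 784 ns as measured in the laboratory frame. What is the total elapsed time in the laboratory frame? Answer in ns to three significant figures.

Δt = 2880 ns

Leg 1: 555 ns is already measured in the laboratory frame.
Leg 2: γ = 1/√(1 − 0.9333²) = 1/√0.1290 = 2.785; Δt_2 = 2.785 × 394 = 1097 ns.
Leg 3: 448 ns is already measured in the laboratory frame.
Leg 4: 784 ns is already measured in the laboratory frame.
Total: 555.0 + 1097 + 448.0 + 784.0 ns.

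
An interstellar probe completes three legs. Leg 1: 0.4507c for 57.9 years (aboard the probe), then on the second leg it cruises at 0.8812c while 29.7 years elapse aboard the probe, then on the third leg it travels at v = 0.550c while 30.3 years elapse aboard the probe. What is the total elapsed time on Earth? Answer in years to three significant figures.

Leg 1: γ = 1/√(1 − 0.4507²) = 1/√0.7969 = 1.120; Δt_1 = 1.120 × 57.9 = 64.86 years.
Leg 2: γ = 1/√(1 − 0.8812²) = 1/√0.2235 = 2.115; Δt_2 = 2.115 × 29.7 = 62.82 years.
Leg 3: γ = 1/√(1 − 0.550²) = 1/√0.6975 = 1.197; Δt_3 = 1.197 × 30.3 = 36.28 years.
Total: 64.86 + 62.82 + 36.28 years.

Δt = 164 years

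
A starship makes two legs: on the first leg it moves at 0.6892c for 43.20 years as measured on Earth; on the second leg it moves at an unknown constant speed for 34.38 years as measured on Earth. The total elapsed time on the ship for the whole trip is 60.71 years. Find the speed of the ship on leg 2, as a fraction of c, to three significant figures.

Leg 1: γ = 1/√(1 − 0.6892²) = 1/√0.5250 = 1.380; τ_1 = 43.20/1.380 = 31.30 years.
Leg 2: speed unknown; τ_2 = 34.38/γ_2.
Total proper time: 31.30 + τ_2 = 60.71, so τ_2 = 60.71 − 31.30 = 29.41 years.
γ_2 = 34.38/29.41 = 1.169; β = √(1 − 1/γ²) = √0.2683.

β = 0.518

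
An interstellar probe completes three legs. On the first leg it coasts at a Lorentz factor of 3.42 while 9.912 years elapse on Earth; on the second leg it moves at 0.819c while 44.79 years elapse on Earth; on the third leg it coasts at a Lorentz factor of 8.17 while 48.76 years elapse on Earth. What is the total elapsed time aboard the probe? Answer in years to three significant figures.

Leg 1: γ = 3.42; τ_1 = 9.912/3.420 = 2.898 years.
Leg 2: γ = 1/√(1 − 0.819²) = 1/√0.3292 = 1.743; τ_2 = 44.79/1.743 = 25.70 years.
Leg 3: γ = 8.17; τ_3 = 48.76/8.170 = 5.968 years.
Total: 2.898 + 25.70 + 5.968 years.

τ = 34.6 years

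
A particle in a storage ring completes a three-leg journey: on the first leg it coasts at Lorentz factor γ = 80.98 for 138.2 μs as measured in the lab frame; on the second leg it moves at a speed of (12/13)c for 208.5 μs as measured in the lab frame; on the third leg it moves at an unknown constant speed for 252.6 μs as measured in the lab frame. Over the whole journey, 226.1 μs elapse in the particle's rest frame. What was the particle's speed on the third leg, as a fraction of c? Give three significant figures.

Leg 1: γ = 80.98; τ_1 = 138.2/80.98 = 1.707 μs.
Leg 2: γ = 1/√(1 − (12/13)²) = 13/5 = 2.600; τ_2 = 208.5/2.600 = 80.19 μs.
Leg 3: speed unknown; τ_3 = 252.6/γ_3.
Total proper time: 1.707 + 80.19 + τ_3 = 226.1, so τ_3 = 226.1 − 81.90 = 144.2 μs.
γ_3 = 252.6/144.2 = 1.752; β = √(1 − 1/γ²) = √0.6741.

β = 0.821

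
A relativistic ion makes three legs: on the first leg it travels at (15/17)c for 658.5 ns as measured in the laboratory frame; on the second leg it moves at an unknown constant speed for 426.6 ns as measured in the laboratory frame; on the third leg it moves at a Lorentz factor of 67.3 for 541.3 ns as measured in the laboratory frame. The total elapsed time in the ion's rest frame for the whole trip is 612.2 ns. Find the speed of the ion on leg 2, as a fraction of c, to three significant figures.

Leg 1: γ = 1/√(1 − (15/17)²) = 17/8 = 2.125; τ_1 = 658.5/2.125 = 309.9 ns.
Leg 2: speed unknown; τ_2 = 426.6/γ_2.
Leg 3: γ = 67.3; τ_3 = 541.3/67.30 = 8.043 ns.
Total proper time: 309.9 + τ_2 + 8.043 = 612.2, so τ_2 = 612.2 − 317.9 = 294.3 ns.
γ_2 = 426.6/294.3 = 1.450; β = √(1 − 1/γ²) = √0.5242.

β = 0.724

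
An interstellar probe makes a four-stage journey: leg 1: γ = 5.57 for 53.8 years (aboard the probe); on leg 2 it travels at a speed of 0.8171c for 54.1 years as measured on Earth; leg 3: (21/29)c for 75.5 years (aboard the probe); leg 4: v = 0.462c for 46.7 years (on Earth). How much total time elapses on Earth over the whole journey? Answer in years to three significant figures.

Δt = 510 years

Leg 1: γ = 5.57; Δt_1 = 5.570 × 53.8 = 299.7 years.
Leg 2: 54.1 years is already measured on Earth.
Leg 3: γ = 1/√(1 − (21/29)²) = 29/20 = 1.450; Δt_3 = 1.450 × 75.5 = 109.5 years.
Leg 4: 46.7 years is already measured on Earth.
Total: 299.7 + 54.10 + 109.5 + 46.70 years.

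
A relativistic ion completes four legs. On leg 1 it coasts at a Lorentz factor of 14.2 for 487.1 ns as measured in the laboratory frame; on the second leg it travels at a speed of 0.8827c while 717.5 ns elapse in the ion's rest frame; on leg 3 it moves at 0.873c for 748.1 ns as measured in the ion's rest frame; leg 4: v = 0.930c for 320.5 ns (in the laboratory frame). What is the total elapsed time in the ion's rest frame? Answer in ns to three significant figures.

τ = 1620 ns

Leg 1: γ = 14.2; τ_1 = 487.1/14.20 = 34.30 ns.
Leg 2: 717.5 ns is already measured in the ion's rest frame.
Leg 3: 748.1 ns is already measured in the ion's rest frame.
Leg 4: γ = 1/√(1 − 0.930²) = 1/√0.1351 = 2.721; τ_4 = 320.5/2.721 = 117.8 ns.
Total: 34.30 + 717.5 + 748.1 + 117.8 ns.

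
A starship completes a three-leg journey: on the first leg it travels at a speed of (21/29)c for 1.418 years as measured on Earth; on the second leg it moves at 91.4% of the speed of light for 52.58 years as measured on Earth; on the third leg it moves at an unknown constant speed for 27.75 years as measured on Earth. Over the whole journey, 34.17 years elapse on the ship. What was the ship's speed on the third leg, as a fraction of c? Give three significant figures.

β = 0.904

Leg 1: γ = 1/√(1 − (21/29)²) = 29/20 = 1.450; τ_1 = 1.418/1.450 = 0.9779 years.
Leg 2: β = 0.914; γ = 1/√(1 − 0.914²) = 1/√0.1646 = 2.465; τ_2 = 52.58/2.465 = 21.33 years.
Leg 3: speed unknown; τ_3 = 27.75/γ_3.
Total proper time: 0.9779 + 21.33 + τ_3 = 34.17, so τ_3 = 34.17 − 22.31 = 11.86 years.
γ_3 = 27.75/11.86 = 2.340; β = √(1 − 1/γ²) = √0.8174.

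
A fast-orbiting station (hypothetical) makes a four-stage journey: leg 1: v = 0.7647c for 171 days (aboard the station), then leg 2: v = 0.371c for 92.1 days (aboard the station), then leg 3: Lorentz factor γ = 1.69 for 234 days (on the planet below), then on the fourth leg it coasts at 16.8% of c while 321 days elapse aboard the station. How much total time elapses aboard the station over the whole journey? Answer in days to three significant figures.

τ = 723 days

Leg 1: 171 days is already measured aboard the station.
Leg 2: 92.1 days is already measured aboard the station.
Leg 3: γ = 1.69; τ_3 = 234/1.690 = 138.5 days.
Leg 4: 321 days is already measured aboard the station.
Total: 171.0 + 92.10 + 138.5 + 321.0 days.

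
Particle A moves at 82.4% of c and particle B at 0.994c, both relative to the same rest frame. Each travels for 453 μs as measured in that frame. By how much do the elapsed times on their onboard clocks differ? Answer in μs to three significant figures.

|τ_A − τ_B| = 207 μs

A: β = 0.824; γ = 1/√(1 − 0.824²) = 1/√0.3210 = 1.765; τ_A = 453/1.765 = 256.7 μs.
B: γ = 1/√(1 − 0.994²) = 1/√0.01196 = 9.142; τ_B = 453/9.142 = 49.55 μs.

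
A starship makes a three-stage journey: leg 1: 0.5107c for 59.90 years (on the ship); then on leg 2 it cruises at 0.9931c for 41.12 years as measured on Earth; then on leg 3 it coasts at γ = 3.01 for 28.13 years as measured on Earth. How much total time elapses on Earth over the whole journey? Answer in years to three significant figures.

Leg 1: γ = 1/√(1 − 0.5107²) = 1/√0.7392 = 1.163; Δt_1 = 1.163 × 59.90 = 69.67 years.
Leg 2: 41.12 years is already measured on Earth.
Leg 3: 28.13 years is already measured on Earth.
Total: 69.67 + 41.12 + 28.13 years.

Δt = 139 years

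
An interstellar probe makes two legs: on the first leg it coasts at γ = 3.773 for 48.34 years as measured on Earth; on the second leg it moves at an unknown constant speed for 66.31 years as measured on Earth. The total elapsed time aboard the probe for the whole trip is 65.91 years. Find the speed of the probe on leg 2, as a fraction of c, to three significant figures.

β = 0.599

Leg 1: γ = 3.773; τ_1 = 48.34/3.773 = 12.81 years.
Leg 2: speed unknown; τ_2 = 66.31/γ_2.
Total proper time: 12.81 + τ_2 = 65.91, so τ_2 = 65.91 − 12.81 = 53.10 years.
γ_2 = 66.31/53.10 = 1.249; β = √(1 − 1/γ²) = √0.3588.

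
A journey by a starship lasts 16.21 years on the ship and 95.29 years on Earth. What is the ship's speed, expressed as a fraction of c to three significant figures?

β = 0.985

The proper time is measured on the ship (both events occur at the ship's location); Δt is measured on Earth. γ = Δt/τ = 95.29/16.21 = 5.878.
β = √(1 − 1/γ²) = √(1 − 0.02894) = √0.9711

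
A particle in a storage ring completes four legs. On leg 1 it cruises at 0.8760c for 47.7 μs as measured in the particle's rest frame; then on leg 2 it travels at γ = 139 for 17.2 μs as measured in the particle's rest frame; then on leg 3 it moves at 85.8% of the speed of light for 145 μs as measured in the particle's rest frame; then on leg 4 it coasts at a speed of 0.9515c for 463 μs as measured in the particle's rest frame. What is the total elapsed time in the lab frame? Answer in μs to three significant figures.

Leg 1: γ = 1/√(1 − 0.8760²) = 1/√0.2326 = 2.073; Δt_1 = 2.073 × 47.7 = 98.90 μs.
Leg 2: γ = 139; Δt_2 = 139.0 × 17.2 = 2391 μs.
Leg 3: β = 0.858; γ = 1/√(1 − 0.858²) = 1/√0.2638 = 1.947; Δt_3 = 1.947 × 145 = 282.3 μs.
Leg 4: γ = 1/√(1 − 0.9515²) = 1/√0.09465 = 3.250; Δt_4 = 3.250 × 463 = 1505 μs.
Total: 98.90 + 2391 + 282.3 + 1505 μs.

Δt = 4280 μs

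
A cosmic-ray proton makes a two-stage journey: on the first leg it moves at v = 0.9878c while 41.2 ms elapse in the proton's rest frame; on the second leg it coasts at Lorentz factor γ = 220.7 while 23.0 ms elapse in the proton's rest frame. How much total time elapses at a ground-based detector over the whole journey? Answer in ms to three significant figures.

Δt = 5340 ms

Leg 1: γ = 1/√(1 − 0.9878²) = 1/√0.02425 = 6.421; Δt_1 = 6.421 × 41.2 = 264.6 ms.
Leg 2: γ = 220.7; Δt_2 = 220.7 × 23.0 = 5076 ms.
Total: 264.6 + 5076 ms.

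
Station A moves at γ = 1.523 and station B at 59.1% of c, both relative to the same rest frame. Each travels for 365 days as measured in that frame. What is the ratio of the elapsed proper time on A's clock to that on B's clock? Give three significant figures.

A: γ = 1.523. B: β = 0.591; γ = 1/√(1 − 0.591²) = 1/√0.6507 = 1.240.
τ_A/τ_B = γ_B/γ_A = 1.240/1.523 = 0.8140, so τ_A/τ_B = 0.8140.

τ_A/τ_B = 0.814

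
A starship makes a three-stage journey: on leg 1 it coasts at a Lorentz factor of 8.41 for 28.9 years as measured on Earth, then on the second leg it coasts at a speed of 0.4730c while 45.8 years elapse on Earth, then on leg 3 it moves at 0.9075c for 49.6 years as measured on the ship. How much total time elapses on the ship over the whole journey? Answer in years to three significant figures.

τ = 93.4 years

Leg 1: γ = 8.41; τ_1 = 28.9/8.410 = 3.436 years.
Leg 2: γ = 1/√(1 − 0.4730²) = 1/√0.7763 = 1.135; τ_2 = 45.8/1.135 = 40.35 years.
Leg 3: 49.6 years is already measured on the ship.
Total: 3.436 + 40.35 + 49.60 years.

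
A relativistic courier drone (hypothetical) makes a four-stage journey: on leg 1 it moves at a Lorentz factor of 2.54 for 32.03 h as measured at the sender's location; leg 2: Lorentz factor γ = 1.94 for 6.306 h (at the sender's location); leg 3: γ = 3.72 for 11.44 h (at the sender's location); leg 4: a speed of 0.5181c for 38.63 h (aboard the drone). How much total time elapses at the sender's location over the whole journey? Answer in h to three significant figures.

Leg 1: 32.03 h is already measured at the sender's location.
Leg 2: 6.306 h is already measured at the sender's location.
Leg 3: 11.44 h is already measured at the sender's location.
Leg 4: γ = 1/√(1 − 0.5181²) = 1/√0.7316 = 1.169; Δt_4 = 1.169 × 38.63 = 45.16 h.
Total: 32.03 + 6.306 + 11.44 + 45.16 h.

Δt = 94.9 h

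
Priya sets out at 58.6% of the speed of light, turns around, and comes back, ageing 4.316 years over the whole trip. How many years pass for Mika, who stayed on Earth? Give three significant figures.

Δt = 5.33 years

β = 0.586; γ = 1/√(1 − 0.586²) = 1/√0.6566 = 1.234
Earth-frame duration is the dilated interval: Δt = γτ = 1.234 × 4.316 years.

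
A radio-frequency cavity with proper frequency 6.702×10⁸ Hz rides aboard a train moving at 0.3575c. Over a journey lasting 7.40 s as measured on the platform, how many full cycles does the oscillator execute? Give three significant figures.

γ = 1/√(1 − 0.3575²) = 1/√0.8722 = 1.071
The oscillator's own cycle count is N = f × τ where τ is the proper time on the train. τ = Δt/γ = 7.40/1.071 = 6.911 s = 6.911×10⁰ s.
N = 6.702×10⁸ × 6.911×10⁰ = 4.632×10⁹.

N = 4.63×10⁹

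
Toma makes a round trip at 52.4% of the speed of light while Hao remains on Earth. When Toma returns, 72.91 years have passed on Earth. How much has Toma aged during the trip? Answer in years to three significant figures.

τ = 62.1 years

β = 0.524; γ = 1/√(1 − 0.524²) = 1/√0.7254 = 1.174
Toma's clock measures proper time along the trip: τ = Δt/γ = 72.91/1.174 years.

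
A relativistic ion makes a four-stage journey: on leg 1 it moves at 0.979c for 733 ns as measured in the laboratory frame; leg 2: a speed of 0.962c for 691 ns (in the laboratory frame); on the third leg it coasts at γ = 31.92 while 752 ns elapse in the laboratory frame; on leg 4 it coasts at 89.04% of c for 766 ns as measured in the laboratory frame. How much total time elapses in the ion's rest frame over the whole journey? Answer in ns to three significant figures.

τ = 710 ns

Leg 1: γ = 1/√(1 − 0.979²) = 1/√0.04156 = 4.905; τ_1 = 733/4.905 = 149.4 ns.
Leg 2: γ = 1/√(1 − 0.962²) = 1/√0.07456 = 3.662; τ_2 = 691/3.662 = 188.7 ns.
Leg 3: γ = 31.92; τ_3 = 752/31.92 = 23.56 ns.
Leg 4: β = 0.8904; γ = 1/√(1 − 0.8904²) = 1/√0.2072 = 2.197; τ_4 = 766/2.197 = 348.7 ns.
Total: 149.4 + 188.7 + 23.56 + 348.7 ns.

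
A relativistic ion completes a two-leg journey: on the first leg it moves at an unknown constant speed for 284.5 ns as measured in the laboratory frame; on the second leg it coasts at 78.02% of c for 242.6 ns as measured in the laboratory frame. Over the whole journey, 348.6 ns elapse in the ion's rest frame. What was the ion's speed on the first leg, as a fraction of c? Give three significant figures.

β = 0.722

Leg 1: speed unknown; τ_1 = 284.5/γ_1.
Leg 2: β = 0.7802; γ = 1/√(1 − 0.7802²) = 1/√0.3913 = 1.599; τ_2 = 242.6/1.599 = 151.8 ns.
Total proper time: τ_1 + 151.8 = 348.6, so τ_1 = 348.6 − 151.8 = 196.8 ns.
γ_1 = 284.5/196.8 = 1.445; β = √(1 − 1/γ²) = √0.5213.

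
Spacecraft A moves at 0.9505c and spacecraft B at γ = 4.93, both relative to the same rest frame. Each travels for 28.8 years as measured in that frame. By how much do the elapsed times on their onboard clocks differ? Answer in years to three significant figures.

A: γ = 1/√(1 − 0.9505²) = 1/√0.09655 = 3.218; τ_A = 28.8/3.218 = 8.949 years.
B: γ = 4.93; τ_B = 28.8/4.930 = 5.842 years.

|τ_A − τ_B| = 3.11 years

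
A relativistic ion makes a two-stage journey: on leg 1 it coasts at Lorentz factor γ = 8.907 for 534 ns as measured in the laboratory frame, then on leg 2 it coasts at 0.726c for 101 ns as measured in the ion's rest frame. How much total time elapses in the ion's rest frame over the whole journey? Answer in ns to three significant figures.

Leg 1: γ = 8.907; τ_1 = 534/8.907 = 59.95 ns.
Leg 2: 101 ns is already measured in the ion's rest frame.
Total: 59.95 + 101.0 ns.

τ = 161 ns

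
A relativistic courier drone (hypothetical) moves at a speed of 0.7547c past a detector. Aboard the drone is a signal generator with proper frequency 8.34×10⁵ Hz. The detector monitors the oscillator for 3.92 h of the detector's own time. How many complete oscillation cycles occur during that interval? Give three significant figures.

N = 7.72×10⁹

γ = 1/√(1 − 0.7547²) = 1/√0.4304 = 1.524
During 3.92 h of lab time, the oscillator's proper time advances by τ = Δt/γ = 3.92/1.524 = 2.572 h = 9.258×10³ s.
N = f × τ = 8.34×10⁵ × 9.258×10³ = 7.722×10⁹.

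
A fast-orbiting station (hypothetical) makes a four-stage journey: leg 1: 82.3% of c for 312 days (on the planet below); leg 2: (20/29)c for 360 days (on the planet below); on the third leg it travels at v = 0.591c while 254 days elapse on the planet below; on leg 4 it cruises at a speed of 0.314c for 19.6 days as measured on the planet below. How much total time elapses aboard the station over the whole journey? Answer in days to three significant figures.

τ = 661 days

Leg 1: β = 0.823; γ = 1/√(1 − 0.823²) = 1/√0.3227 = 1.760; τ_1 = 312/1.760 = 177.2 days.
Leg 2: γ = 1/√(1 − (20/29)²) = 29/21 ≈ 1.381; τ_2 = 360/1.381 = 260.7 days.
Leg 3: γ = 1/√(1 − 0.591²) = 1/√0.6507 = 1.240; τ_3 = 254/1.240 = 204.9 days.
Leg 4: γ = 1/√(1 − 0.314²) = 1/√0.9014 = 1.053; τ_4 = 19.6/1.053 = 18.61 days.
Total: 177.2 + 260.7 + 204.9 + 18.61 days.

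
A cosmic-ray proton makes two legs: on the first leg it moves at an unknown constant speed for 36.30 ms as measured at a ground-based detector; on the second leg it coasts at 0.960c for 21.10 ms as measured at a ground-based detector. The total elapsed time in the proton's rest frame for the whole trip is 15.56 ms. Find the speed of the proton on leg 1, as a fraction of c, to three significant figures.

β = 0.964

Leg 1: speed unknown; τ_1 = 36.30/γ_1.
Leg 2: γ = 1/√(1 − 0.960²) = 25/7 ≈ 3.571; τ_2 = 21.10/3.571 = 5.908 ms.
Total proper time: τ_1 + 5.908 = 15.56, so τ_1 = 15.56 − 5.908 = 9.652 ms.
γ_1 = 36.30/9.652 = 3.761; β = √(1 − 1/γ²) = √0.9293.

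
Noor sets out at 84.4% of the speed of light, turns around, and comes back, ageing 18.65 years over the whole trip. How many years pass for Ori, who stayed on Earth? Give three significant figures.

β = 0.844; γ = 1/√(1 − 0.844²) = 1/√0.2877 = 1.864
Earth-frame duration is the dilated interval: Δt = γτ = 1.864 × 18.65 years.

Δt = 34.8 years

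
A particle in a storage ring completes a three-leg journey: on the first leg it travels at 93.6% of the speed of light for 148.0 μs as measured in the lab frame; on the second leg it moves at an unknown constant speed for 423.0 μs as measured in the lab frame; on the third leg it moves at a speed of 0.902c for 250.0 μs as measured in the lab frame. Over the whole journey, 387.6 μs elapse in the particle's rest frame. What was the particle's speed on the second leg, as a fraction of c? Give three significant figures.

Leg 1: β = 0.936; γ = 1/√(1 − 0.936²) = 1/√0.1239 = 2.841; τ_1 = 148.0/2.841 = 52.10 μs.
Leg 2: speed unknown; τ_2 = 423.0/γ_2.
Leg 3: γ = 1/√(1 − 0.902²) = 1/√0.1864 = 2.316; τ_3 = 250.0/2.316 = 107.9 μs.
Total proper time: 52.10 + τ_2 + 107.9 = 387.6, so τ_2 = 387.6 − 160.0 = 227.6 μs.
γ_2 = 423.0/227.6 = 1.859; β = √(1 − 1/γ²) = √0.7106.

β = 0.843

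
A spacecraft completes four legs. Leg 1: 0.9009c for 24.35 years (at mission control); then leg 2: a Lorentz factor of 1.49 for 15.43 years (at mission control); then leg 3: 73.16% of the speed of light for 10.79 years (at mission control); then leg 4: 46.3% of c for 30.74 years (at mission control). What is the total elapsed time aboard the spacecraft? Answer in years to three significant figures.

τ = 55.5 years

Leg 1: γ = 1/√(1 − 0.9009²) = 1/√0.1884 = 2.304; τ_1 = 24.35/2.304 = 10.57 years.
Leg 2: γ = 1.49; τ_2 = 15.43/1.490 = 10.36 years.
Leg 3: β = 0.7316; γ = 1/√(1 − 0.7316²) = 1/√0.4648 = 1.467; τ_3 = 10.79/1.467 = 7.356 years.
Leg 4: β = 0.463; γ = 1/√(1 − 0.463²) = 1/√0.7856 = 1.128; τ_4 = 30.74/1.128 = 27.25 years.
Total: 10.57 + 10.36 + 7.356 + 27.25 years.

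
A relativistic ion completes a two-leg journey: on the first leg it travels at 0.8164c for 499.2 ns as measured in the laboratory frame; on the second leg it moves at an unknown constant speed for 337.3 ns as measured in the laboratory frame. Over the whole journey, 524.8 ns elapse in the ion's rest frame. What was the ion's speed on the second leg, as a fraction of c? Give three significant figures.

β = 0.713

Leg 1: γ = 1/√(1 − 0.8164²) = 1/√0.3335 = 1.732; τ_1 = 499.2/1.732 = 288.3 ns.
Leg 2: speed unknown; τ_2 = 337.3/γ_2.
Total proper time: 288.3 + τ_2 = 524.8, so τ_2 = 524.8 − 288.3 = 236.5 ns.
γ_2 = 337.3/236.5 = 1.426; β = √(1 − 1/γ²) = √0.5083.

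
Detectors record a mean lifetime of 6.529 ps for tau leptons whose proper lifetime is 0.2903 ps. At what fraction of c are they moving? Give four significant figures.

γ = Δt/τ₀ = 6.529/0.2903 = 22.49
β = √(1 − 1/γ²) = √(1 − 0.001977) = √0.9980

β = 0.9990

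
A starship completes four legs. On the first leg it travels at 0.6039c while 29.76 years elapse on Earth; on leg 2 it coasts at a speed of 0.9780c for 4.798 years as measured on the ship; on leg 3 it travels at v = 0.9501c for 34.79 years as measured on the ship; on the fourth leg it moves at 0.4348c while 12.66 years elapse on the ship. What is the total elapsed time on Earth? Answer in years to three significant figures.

Leg 1: 29.76 years is already measured on Earth.
Leg 2: γ = 1/√(1 − 0.9780²) = 1/√0.04352 = 4.794; Δt_2 = 4.794 × 4.798 = 23.00 years.
Leg 3: γ = 1/√(1 − 0.9501²) = 1/√0.09731 = 3.206; Δt_3 = 3.206 × 34.79 = 111.5 years.
Leg 4: γ = 1/√(1 − 0.4348²) = 1/√0.8109 = 1.110; Δt_4 = 1.110 × 12.66 = 14.06 years.
Total: 29.76 + 23.00 + 111.5 + 14.06 years.

Δt = 178 years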